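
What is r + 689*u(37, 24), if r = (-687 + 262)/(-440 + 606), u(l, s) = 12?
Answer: 1372063/166 ≈ 8265.4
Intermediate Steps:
r = -425/166 ≈ -2.5602
r + 689*u(37, 24) = -425/166 + 689*12 = -425/166 + 8268 = 1372063/166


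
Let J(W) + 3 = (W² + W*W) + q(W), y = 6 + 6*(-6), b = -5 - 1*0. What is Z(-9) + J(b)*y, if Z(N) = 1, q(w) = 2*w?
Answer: -1109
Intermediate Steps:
b = -5 (b = -5 + 0 = -5)
y = -30 (y = 6 - 36 = -30)
J(W) = -3 + 2*W + 2*W² (J(W) = -3 + ((W² + W*W) + 2*W) = -3 + ((W² + W²) + 2*W) = -3 + (2*W² + 2*W) = -3 + (2*W + 2*W²) = -3 + 2*W + 2*W²)
Z(-9) + J(b)*y = 1 + (-3 + 2*(-5) + 2*(-5)²)*(-30) = 1 + (-3 - 10 + 2*25)*(-30) = 1 + (-3 - 10 + 50)*(-30) = 1 + 37*(-30) = 1 - 1110 = -1109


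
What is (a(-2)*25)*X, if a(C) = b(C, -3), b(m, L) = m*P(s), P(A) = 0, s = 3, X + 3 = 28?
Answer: 0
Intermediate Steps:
X = 25 (X = -3 + 28 = 25)
b(m, L) = 0 (b(m, L) = m*0 = 0)
a(C) = 0
(a(-2)*25)*X = (0*25)*25 = 0*25 = 0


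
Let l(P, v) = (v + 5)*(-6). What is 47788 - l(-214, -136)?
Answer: 47002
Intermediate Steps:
l(P, v) = -30 - 6*v (l(P, v) = (5 + v)*(-6) = -30 - 6*v)
47788 - l(-214, -136) = 47788 - (-30 - 6*(-136)) = 47788 - (-30 + 816) = 47788 - 1*786 = 47788 - 786 = 47002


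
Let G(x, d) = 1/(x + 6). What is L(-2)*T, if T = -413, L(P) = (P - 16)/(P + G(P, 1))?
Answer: -4248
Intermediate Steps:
G(x, d) = 1/(6 + x)
L(P) = (-16 + P)/(P + 1/(6 + P)) (L(P) = (P - 16)/(P + 1/(6 + P)) = (-16 + P)/(P + 1/(6 + P)))
L(-2)*T = ((-16 - 2)*(6 - 2)/(1 - 2*(6 - 2)))*(-413) = (-18*4/(1 - 2*4))*(-413) = (-18*4/(1 - 8))*(-413) = (-18*4/(-7))*(-413) = -⅐*(-18)*4*(-413) = (72/7)*(-413) = -4248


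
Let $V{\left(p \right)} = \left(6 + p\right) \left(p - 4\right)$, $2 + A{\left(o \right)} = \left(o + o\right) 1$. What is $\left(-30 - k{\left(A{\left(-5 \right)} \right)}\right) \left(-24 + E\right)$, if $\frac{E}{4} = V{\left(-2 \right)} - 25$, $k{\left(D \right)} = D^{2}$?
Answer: $38280$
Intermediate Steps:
$A{\left(o \right)} = -2 + 2 o$ ($A{\left(o \right)} = -2 + \left(o + o\right) 1 = -2 + 2 o 1 = -2 + 2 o$)
$V{\left(p \right)} = \left(-4 + p\right) \left(6 + p\right)$ ($V{\left(p \right)} = \left(6 + p\right) \left(-4 + p\right) = \left(-4 + p\right) \left(6 + p\right)$)
$E = -196$ ($E = 4 \left(\left(-24 + \left(-2\right)^{2} + 2 \left(-2\right)\right) - 25\right) = 4 \left(\left(-24 + 4 - 4\right) - 25\right) = 4 \left(-24 - 25\right) = 4 \left(-49\right) = -196$)
$\left(-30 - k{\left(A{\left(-5 \right)} \right)}\right) \left(-24 + E\right) = \left(-30 - \left(-2 + 2 \left(-5\right)\right)^{2}\right) \left(-24 - 196\right) = \left(-30 - \left(-2 - 10\right)^{2}\right) \left(-220\right) = \left(-30 - \left(-12\right)^{2}\right) \left(-220\right) = \left(-30 - 144\right) \left(-220\right) = \left(-174\right) \left(-220\right) = 38280$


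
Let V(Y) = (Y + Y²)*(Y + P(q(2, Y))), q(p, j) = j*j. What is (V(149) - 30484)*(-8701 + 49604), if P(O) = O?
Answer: 20430721930448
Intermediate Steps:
q(p, j) = j²
V(Y) = (Y + Y²)² (V(Y) = (Y + Y²)*(Y + Y²) = (Y + Y²)²)
(V(149) - 30484)*(-8701 + 49604) = (149²*(1 + 149² + 2*149) - 30484)*(-8701 + 49604) = (22201*(1 + 22201 + 298) - 30484)*40903 = (22201*22500 - 30484)*40903 = (499522500 - 30484)*40903 = 499492016*40903 = 20430721930448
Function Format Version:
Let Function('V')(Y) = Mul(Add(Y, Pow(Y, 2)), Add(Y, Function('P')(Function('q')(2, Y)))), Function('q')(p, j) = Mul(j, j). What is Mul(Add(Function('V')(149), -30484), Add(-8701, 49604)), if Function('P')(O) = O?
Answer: 20430721930448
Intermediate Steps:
Function('q')(p, j) = Pow(j, 2)
Function('V')(Y) = Pow(Add(Y, Pow(Y, 2)), 2) (Function('V')(Y) = Mul(Add(Y, Pow(Y, 2)), Add(Y, Pow(Y, 2))) = Pow(Add(Y, Pow(Y, 2)), 2))
Mul(Add(Function('V')(149), -30484), Add(-8701, 49604)) = Mul(Add(Mul(Pow(149, 2), Add(1, Pow(149, 2), Mul(2, 149))), -30484), Add(-8701, 49604)) = Mul(Add(Mul(22201, Add(1, 22201, 298)), -30484), 40903) = Mul(Add(Mul(22201, 22500), -30484), 40903) = Mul(Add(499522500, -30484), 40903) = Mul(499492016, 40903) = 20430721930448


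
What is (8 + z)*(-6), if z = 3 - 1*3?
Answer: -48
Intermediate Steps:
z = 0 (z = 3 - 3 = 0)
(8 + z)*(-6) = (8 + 0)*(-6) = 8*(-6) = -48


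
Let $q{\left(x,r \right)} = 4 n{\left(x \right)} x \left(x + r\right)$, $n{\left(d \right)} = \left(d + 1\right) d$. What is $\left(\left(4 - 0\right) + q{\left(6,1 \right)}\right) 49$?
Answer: $345940$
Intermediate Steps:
$n{\left(d \right)} = d \left(1 + d\right)$ ($n{\left(d \right)} = \left(1 + d\right) d = d \left(1 + d\right)$)
$q{\left(x,r \right)} = 4 x^{2} \left(1 + x\right) \left(r + x\right)$ ($q{\left(x,r \right)} = 4 x \left(1 + x\right) x \left(x + r\right) = 4 x^{2} \left(1 + x\right) \left(r + x\right)$)
$\left(\left(4 - 0\right) + q{\left(6,1 \right)}\right) 49 = \left(\left(4 - 0\right) + 4 \cdot 6^{2} \left(1 + 6\right) \left(1 + 6\right)\right) 49 = \left(\left(4 + 0\right) + 4 \cdot 36 \cdot 7 \cdot 7\right) 49 = \left(4 + 7056\right) 49 = 7060 \cdot 49 = 345940$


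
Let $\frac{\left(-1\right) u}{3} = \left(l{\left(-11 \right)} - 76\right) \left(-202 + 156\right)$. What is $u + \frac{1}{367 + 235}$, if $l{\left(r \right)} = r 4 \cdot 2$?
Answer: $- \frac{13624463}{602} \approx -22632.0$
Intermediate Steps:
$l{\left(r \right)} = 8 r$ ($l{\left(r \right)} = 4 r 2 = 8 r$)
$u = -22632$ ($u = - 3 \left(8 \left(-11\right) - 76\right) \left(-202 + 156\right) = - 3 \left(-88 - 76\right) \left(-46\right) = - 3 \left(\left(-164\right) \left(-46\right)\right) = \left(-3\right) 7544 = -22632$)
$u + \frac{1}{367 + 235} = -22632 + \frac{1}{367 + 235} = -22632 + \frac{1}{602} = - \frac{13624463}{602}$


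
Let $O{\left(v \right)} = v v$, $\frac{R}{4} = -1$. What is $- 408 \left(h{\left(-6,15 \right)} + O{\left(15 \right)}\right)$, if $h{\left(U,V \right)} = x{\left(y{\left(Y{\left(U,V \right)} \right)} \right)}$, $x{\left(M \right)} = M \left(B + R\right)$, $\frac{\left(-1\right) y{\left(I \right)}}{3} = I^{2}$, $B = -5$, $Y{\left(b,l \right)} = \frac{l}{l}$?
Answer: $-102816$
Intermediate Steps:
$Y{\left(b,l \right)} = 1$
$R = -4$ ($R = 4 \left(-1\right) = -4$)
$y{\left(I \right)} = - 3 I^{2}$
$x{\left(M \right)} = - 9 M$ ($x{\left(M \right)} = M \left(-5 - 4\right) = M \left(-9\right) = - 9 M$)
$h{\left(U,V \right)} = 27$ ($h{\left(U,V \right)} = - 9 \left(- 3 \cdot 1^{2}\right) = - 9 \left(\left(-3\right) 1\right) = \left(-9\right) \left(-3\right) = 27$)
$O{\left(v \right)} = v^{2}$
$- 408 \left(h{\left(-6,15 \right)} + O{\left(15 \right)}\right) = - 408 \left(27 + 15^{2}\right) = - 408 \left(27 + 225\right) = \left(-408\right) 252 = -102816$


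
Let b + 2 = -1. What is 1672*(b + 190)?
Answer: 312664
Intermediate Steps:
b = -3 (b = -2 - 1 = -3)
1672*(b + 190) = 1672*(-3 + 190) = 1672*187 = 312664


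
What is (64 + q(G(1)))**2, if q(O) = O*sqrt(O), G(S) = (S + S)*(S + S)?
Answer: 5184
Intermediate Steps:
G(S) = 4*S**2 (G(S) = (2*S)*(2*S) = 4*S**2)
q(O) = O**(3/2)
(64 + q(G(1)))**2 = (64 + (4*1**2)**(3/2))**2 = (64 + (4*1)**(3/2))**2 = (64 + 4**(3/2))**2 = (64 + 8)**2 = 72**2 = 5184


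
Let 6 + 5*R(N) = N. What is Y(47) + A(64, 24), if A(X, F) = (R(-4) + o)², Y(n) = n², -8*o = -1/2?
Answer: 566465/256 ≈ 2212.8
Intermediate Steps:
R(N) = -6/5 + N/5
o = 1/16 (o = -(-1)/(8*2) = -⅛*(-½) = 1/16 ≈ 0.062500)
A(X, F) = 961/256 (A(X, F) = ((-6/5 + (⅕)*(-4)) + 1/16)² = ((-6/5 - ⅘) + 1/16)² = (-2 + 1/16)² = (-31/16)² = 961/256)
Y(47) + A(64, 24) = 47² + 961/256 = 2209 + 961/256 = 566465/256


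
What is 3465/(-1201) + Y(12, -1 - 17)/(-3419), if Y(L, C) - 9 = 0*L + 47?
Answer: -11914091/4106219 ≈ -2.9015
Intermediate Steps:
Y(L, C) = 56 (Y(L, C) = 9 + (0*L + 47) = 9 + (0 + 47) = 9 + 47 = 56)
3465/(-1201) + Y(12, -1 - 17)/(-3419) = 3465/(-1201) + 56/(-3419) = 3465*(-1/1201) + 56*(-1/3419) = -3465/1201 - 56/3419 = -11914091/4106219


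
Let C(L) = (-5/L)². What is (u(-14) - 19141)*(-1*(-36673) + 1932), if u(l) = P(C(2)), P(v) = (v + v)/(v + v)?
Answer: -738899700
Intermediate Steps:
C(L) = 25/L²
P(v) = 1 (P(v) = (2*v)/((2*v)) = (2*v)*(1/(2*v)) = 1)
u(l) = 1
(u(-14) - 19141)*(-1*(-36673) + 1932) = (1 - 19141)*(-1*(-36673) + 1932) = -19140*(36673 + 1932) = -19140*38605 = -738899700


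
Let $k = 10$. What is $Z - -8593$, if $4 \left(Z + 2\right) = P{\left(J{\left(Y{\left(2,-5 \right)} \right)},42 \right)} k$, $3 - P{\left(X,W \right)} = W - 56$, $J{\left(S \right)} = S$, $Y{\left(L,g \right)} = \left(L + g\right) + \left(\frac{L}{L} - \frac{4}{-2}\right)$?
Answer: $\frac{17267}{2} \approx 8633.5$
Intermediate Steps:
$Y{\left(L,g \right)} = 3 + L + g$ ($Y{\left(L,g \right)} = \left(L + g\right) + \left(1 - -2\right) = \left(L + g\right) + \left(1 + 2\right) = \left(L + g\right) + 3 = 3 + L + g$)
$P{\left(X,W \right)} = 59 - W$ ($P{\left(X,W \right)} = 3 - \left(W - 56\right) = 3 - \left(-56 + W\right) = 59 - W$)
$Z = \frac{81}{2}$ ($Z = -2 + \frac{\left(59 - 42\right) 10}{4} = -2 + \frac{17 \cdot 10}{4} = -2 + \frac{1}{4} \cdot 170 = -2 + \frac{85}{2} = \frac{81}{2} \approx 40.5$)
$Z - -8593 = \frac{81}{2} - -8593 = \frac{81}{2} + 8593 = \frac{17267}{2}$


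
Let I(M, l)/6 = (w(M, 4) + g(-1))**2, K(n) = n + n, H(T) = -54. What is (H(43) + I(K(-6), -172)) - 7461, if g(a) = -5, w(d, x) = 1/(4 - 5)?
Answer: -7299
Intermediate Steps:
w(d, x) = -1 (w(d, x) = 1/(-1) = -1)
K(n) = 2*n
I(M, l) = 216 (I(M, l) = 6*(-1 - 5)**2 = 6*(-6)**2 = 6*36 = 216)
(H(43) + I(K(-6), -172)) - 7461 = (-54 + 216) - 7461 = 162 - 7461 = -7299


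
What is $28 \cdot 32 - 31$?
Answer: $865$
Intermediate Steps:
$28 \cdot 32 - 31 = 896 - 31 = 865$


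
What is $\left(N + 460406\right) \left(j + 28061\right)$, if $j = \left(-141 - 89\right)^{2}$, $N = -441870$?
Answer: $1500693096$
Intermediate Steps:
$j = 52900$ ($j = \left(-230\right)^{2} = 52900$)
$\left(N + 460406\right) \left(j + 28061\right) = \left(-441870 + 460406\right) \left(52900 + 28061\right) = 18536 \cdot 80961 = 1500693096$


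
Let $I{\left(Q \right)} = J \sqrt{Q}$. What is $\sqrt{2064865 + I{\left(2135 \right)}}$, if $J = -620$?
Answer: $\sqrt{2064865 - 620 \sqrt{2135}} \approx 1427.0$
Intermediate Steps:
$I{\left(Q \right)} = - 620 \sqrt{Q}$
$\sqrt{2064865 + I{\left(2135 \right)}} = \sqrt{2064865 - 620 \sqrt{2135}}$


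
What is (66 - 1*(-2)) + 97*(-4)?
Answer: -320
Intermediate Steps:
(66 - 1*(-2)) + 97*(-4) = (66 + 2) - 388 = 68 - 388 = -320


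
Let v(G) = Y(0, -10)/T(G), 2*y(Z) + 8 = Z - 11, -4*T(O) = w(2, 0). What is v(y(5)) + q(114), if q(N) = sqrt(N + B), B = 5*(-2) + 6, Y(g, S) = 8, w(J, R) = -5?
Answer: 32/5 + sqrt(110) ≈ 16.888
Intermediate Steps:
T(O) = 5/4 (T(O) = -1/4*(-5) = 5/4)
y(Z) = -19/2 + Z/2 (y(Z) = -4 + (Z - 11)/2 = -4 + (-11 + Z)/2 = -4 + (-11/2 + Z/2) = -19/2 + Z/2)
B = -4 (B = -10 + 6 = -4)
v(G) = 32/5 (v(G) = 8/(5/4) = 8*(4/5) = 32/5)
q(N) = sqrt(-4 + N) (q(N) = sqrt(N - 4) = sqrt(-4 + N))
v(y(5)) + q(114) = 32/5 + sqrt(-4 + 114) = 32/5 + sqrt(110)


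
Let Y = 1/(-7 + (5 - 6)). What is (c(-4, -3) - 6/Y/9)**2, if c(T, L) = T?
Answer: 16/9 ≈ 1.7778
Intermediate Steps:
Y = -1/8 (Y = 1/(-7 - 1) = 1/(-8) = -1/8 ≈ -0.12500)
(c(-4, -3) - 6/Y/9)**2 = (-4 - 6/(-1/8)/9)**2 = (-4 - 6*(-8)*(1/9))**2 = (-4 + 48*(1/9))**2 = (-4 + 16/3)**2 = (4/3)**2 = 16/9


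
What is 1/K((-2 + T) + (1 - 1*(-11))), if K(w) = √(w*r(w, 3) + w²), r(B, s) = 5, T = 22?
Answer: √74/296 ≈ 0.029062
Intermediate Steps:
K(w) = √(w² + 5*w) (K(w) = √(w*5 + w²) = √(5*w + w²) = √(w² + 5*w))
1/K((-2 + T) + (1 - 1*(-11))) = 1/(√(((-2 + 22) + (1 - 1*(-11)))*(5 + ((-2 + 22) + (1 - 1*(-11)))))) = 1/(√((20 + (1 + 11))*(5 + (20 + (1 + 11))))) = 1/(√((20 + 12)*(5 + (20 + 12)))) = 1/(√(32*(5 + 32))) = 1/(√(32*37)) = 1/(√1184) = 1/(4*√74) = √74/296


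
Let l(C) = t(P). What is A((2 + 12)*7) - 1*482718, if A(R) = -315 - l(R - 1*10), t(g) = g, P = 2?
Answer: -483035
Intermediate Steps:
l(C) = 2
A(R) = -317 (A(R) = -315 - 1*2 = -315 - 2 = -317)
A((2 + 12)*7) - 1*482718 = -317 - 1*482718 = -317 - 482718 = -483035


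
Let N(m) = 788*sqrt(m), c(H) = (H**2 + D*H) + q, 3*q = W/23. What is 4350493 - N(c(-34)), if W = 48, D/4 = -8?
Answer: 4350493 - 1576*sqrt(296861)/23 ≈ 4.3132e+6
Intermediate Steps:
D = -32 (D = 4*(-8) = -32)
q = 16/23 (q = (48/23)/3 = (48*(1/23))/3 = (1/3)*(48/23) = 16/23 ≈ 0.69565)
c(H) = 16/23 + H**2 - 32*H (c(H) = (H**2 - 32*H) + 16/23 = 16/23 + H**2 - 32*H)
4350493 - N(c(-34)) = 4350493 - 788*sqrt(16/23 + (-34)**2 - 32*(-34)) = 4350493 - 788*sqrt(16/23 + 1156 + 1088) = 4350493 - 788*sqrt(51628/23) = 4350493 - 788*2*sqrt(296861)/23 = 4350493 - 1576*sqrt(296861)/23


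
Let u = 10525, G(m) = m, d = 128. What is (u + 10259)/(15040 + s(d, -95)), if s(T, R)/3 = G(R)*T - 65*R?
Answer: -20784/2915 ≈ -7.1300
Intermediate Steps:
s(T, R) = -195*R + 3*R*T (s(T, R) = 3*(R*T - 65*R) = 3*(-65*R + R*T) = -195*R + 3*R*T)
(u + 10259)/(15040 + s(d, -95)) = (10525 + 10259)/(15040 + 3*(-95)*(-65 + 128)) = 20784/(15040 + 3*(-95)*63) = 20784/(15040 - 17955) = 20784/(-2915) = 20784*(-1/2915) = -20784/2915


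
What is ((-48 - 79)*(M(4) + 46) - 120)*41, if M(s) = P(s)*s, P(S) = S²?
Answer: -577690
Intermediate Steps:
M(s) = s³ (M(s) = s²*s = s³)
((-48 - 79)*(M(4) + 46) - 120)*41 = ((-48 - 79)*(4³ + 46) - 120)*41 = (-127*(64 + 46) - 120)*41 = (-127*110 - 120)*41 = (-13970 - 120)*41 = -14090*41 = -577690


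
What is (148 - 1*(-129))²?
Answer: 76729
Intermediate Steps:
(148 - 1*(-129))² = (148 + 129)² = 277² = 76729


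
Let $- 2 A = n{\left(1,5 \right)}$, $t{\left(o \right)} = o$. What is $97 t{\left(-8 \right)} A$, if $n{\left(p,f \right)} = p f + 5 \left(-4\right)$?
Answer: $-5820$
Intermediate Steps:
$n{\left(p,f \right)} = -20 + f p$ ($n{\left(p,f \right)} = f p - 20 = -20 + f p$)
$A = \frac{15}{2}$ ($A = - \frac{-20 + 5 \cdot 1}{2} = - \frac{-20 + 5}{2} = \left(- \frac{1}{2}\right) \left(-15\right) = \frac{15}{2} \approx 7.5$)
$97 t{\left(-8 \right)} A = 97 \left(-8\right) \frac{15}{2} = \left(-776\right) \frac{15}{2} = -5820$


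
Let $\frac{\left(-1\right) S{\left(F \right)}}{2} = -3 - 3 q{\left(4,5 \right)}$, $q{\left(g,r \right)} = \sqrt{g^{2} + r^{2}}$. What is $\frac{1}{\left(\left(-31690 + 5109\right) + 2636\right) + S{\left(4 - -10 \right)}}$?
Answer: $- \frac{23939}{573074245} - \frac{6 \sqrt{41}}{573074245} \approx -4.184 \cdot 10^{-5}$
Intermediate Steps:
$S{\left(F \right)} = 6 + 6 \sqrt{41}$ ($S{\left(F \right)} = - 2 \left(-3 - 3 \sqrt{4^{2} + 5^{2}}\right) = - 2 \left(-3 - 3 \sqrt{16 + 25}\right) = - 2 \left(-3 - 3 \sqrt{41}\right) = 6 + 6 \sqrt{41}$)
$\frac{1}{\left(\left(-31690 + 5109\right) + 2636\right) + S{\left(4 - -10 \right)}} = \frac{1}{\left(\left(-31690 + 5109\right) + 2636\right) + \left(6 + 6 \sqrt{41}\right)} = \frac{1}{\left(-26581 + 2636\right) + \left(6 + 6 \sqrt{41}\right)} = \frac{1}{-23945 + \left(6 + 6 \sqrt{41}\right)} = \frac{1}{-23939 + 6 \sqrt{41}}$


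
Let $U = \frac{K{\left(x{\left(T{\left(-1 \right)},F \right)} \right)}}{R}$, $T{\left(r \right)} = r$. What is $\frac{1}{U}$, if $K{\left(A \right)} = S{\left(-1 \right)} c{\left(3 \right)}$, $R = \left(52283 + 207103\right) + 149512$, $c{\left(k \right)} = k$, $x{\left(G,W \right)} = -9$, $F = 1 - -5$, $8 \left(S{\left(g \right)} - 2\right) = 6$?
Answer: $\frac{1635592}{33} \approx 49563.0$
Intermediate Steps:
$S{\left(g \right)} = \frac{11}{4}$ ($S{\left(g \right)} = 2 + \frac{1}{8} \cdot 6 = 2 + \frac{3}{4} = \frac{11}{4}$)
$F = 6$ ($F = 1 + 5 = 6$)
$R = 408898$ ($R = 259386 + 149512 = 408898$)
$K{\left(A \right)} = \frac{33}{4}$ ($K{\left(A \right)} = \frac{11}{4} \cdot 3 = \frac{33}{4}$)
$U = \frac{33}{1635592}$ ($U = \frac{33}{4 \cdot 408898} = \frac{33}{4} \cdot \frac{1}{408898} = \frac{33}{1635592} \approx 2.0176 \cdot 10^{-5}$)
$\frac{1}{U} = \frac{1}{\frac{33}{1635592}} = \frac{1635592}{33}$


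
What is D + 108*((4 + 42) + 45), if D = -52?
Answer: 9776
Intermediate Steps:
D + 108*((4 + 42) + 45) = -52 + 108*((4 + 42) + 45) = -52 + 108*(46 + 45) = -52 + 108*91 = -52 + 9828 = 9776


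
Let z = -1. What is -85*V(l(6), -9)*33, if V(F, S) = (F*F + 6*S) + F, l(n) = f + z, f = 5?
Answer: 95370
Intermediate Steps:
l(n) = 4 (l(n) = 5 - 1 = 4)
V(F, S) = F + F² + 6*S (V(F, S) = (F² + 6*S) + F = F + F² + 6*S)
-85*V(l(6), -9)*33 = -85*(4 + 4² + 6*(-9))*33 = -85*(4 + 16 - 54)*33 = -85*(-34)*33 = 2890*33 = 95370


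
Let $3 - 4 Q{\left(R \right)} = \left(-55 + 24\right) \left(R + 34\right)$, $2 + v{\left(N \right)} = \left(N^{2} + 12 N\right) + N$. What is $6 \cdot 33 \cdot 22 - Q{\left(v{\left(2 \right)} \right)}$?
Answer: $\frac{15499}{4} \approx 3874.8$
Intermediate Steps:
$v{\left(N \right)} = -2 + N^{2} + 13 N$ ($v{\left(N \right)} = -2 + \left(\left(N^{2} + 12 N\right) + N\right) = -2 + \left(N^{2} + 13 N\right) = -2 + N^{2} + 13 N$)
$Q{\left(R \right)} = \frac{1057}{4} + \frac{31 R}{4}$ ($Q{\left(R \right)} = \frac{3}{4} - \frac{\left(-55 + 24\right) \left(R + 34\right)}{4} = \frac{3}{4} - \frac{\left(-31\right) \left(34 + R\right)}{4} = \frac{3}{4} - \frac{-1054 - 31 R}{4} = \frac{3}{4} + \left(\frac{527}{2} + \frac{31 R}{4}\right) = \frac{1057}{4} + \frac{31 R}{4}$)
$6 \cdot 33 \cdot 22 - Q{\left(v{\left(2 \right)} \right)} = 6 \cdot 33 \cdot 22 - \left(\frac{1057}{4} + \frac{31 \left(-2 + 2^{2} + 13 \cdot 2\right)}{4}\right) = 198 \cdot 22 - \left(\frac{1057}{4} + \frac{31 \left(-2 + 4 + 26\right)}{4}\right) = 4356 - \left(\frac{1057}{4} + \frac{31}{4} \cdot 28\right) = 4356 - \left(\frac{1057}{4} + 217\right) = 4356 - \frac{1925}{4} = \frac{15499}{4}$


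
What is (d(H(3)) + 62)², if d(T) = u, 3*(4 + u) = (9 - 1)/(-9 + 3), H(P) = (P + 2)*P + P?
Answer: 268324/81 ≈ 3312.6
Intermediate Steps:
H(P) = P + P*(2 + P) (H(P) = (2 + P)*P + P = P*(2 + P) + P = P + P*(2 + P))
u = -40/9 (u = -4 + ((9 - 1)/(-9 + 3))/3 = -4 + (8/(-6))/3 = -4 + (8*(-⅙))/3 = -4 + (⅓)*(-4/3) = -4 - 4/9 = -40/9 ≈ -4.4444)
d(T) = -40/9
(d(H(3)) + 62)² = (-40/9 + 62)² = (518/9)² = 268324/81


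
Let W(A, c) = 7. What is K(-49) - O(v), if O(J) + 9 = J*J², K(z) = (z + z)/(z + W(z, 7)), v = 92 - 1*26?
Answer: -862454/3 ≈ -2.8748e+5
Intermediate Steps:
v = 66 (v = 92 - 26 = 66)
K(z) = 2*z/(7 + z) (K(z) = (z + z)/(z + 7) = (2*z)/(7 + z) = 2*z/(7 + z))
O(J) = -9 + J³ (O(J) = -9 + J*J² = -9 + J³)
K(-49) - O(v) = 2*(-49)/(7 - 49) - (-9 + 66³) = 2*(-49)/(-42) - (-9 + 287496) = 2*(-49)*(-1/42) - 1*287487 = 7/3 - 287487 = -862454/3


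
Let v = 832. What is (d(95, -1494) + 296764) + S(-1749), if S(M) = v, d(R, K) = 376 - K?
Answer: 299466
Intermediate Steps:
S(M) = 832
(d(95, -1494) + 296764) + S(-1749) = ((376 - 1*(-1494)) + 296764) + 832 = ((376 + 1494) + 296764) + 832 = (1870 + 296764) + 832 = 298634 + 832 = 299466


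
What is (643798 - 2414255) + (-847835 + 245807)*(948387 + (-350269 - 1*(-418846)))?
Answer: -612242573449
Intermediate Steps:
(643798 - 2414255) + (-847835 + 245807)*(948387 + (-350269 - 1*(-418846))) = -1770457 - 602028*(948387 + (-350269 + 418846)) = -1770457 - 602028*(948387 + 68577) = -1770457 - 602028*1016964 = -1770457 - 612240802992 = -612242573449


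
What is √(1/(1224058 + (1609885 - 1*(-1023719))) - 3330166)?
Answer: I*√49558052172102298842/3857662 ≈ 1824.9*I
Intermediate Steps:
√(1/(1224058 + (1609885 - 1*(-1023719))) - 3330166) = √(1/(1224058 + (1609885 + 1023719)) - 3330166) = √(1/(1224058 + 2633604) - 3330166) = √(1/3857662 - 3330166) = √(-12846654831891/3857662) = I*√49558052172102298842/3857662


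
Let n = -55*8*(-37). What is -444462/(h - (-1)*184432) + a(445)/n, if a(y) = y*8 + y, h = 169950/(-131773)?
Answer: -85615505664735/39565264441208 ≈ -2.1639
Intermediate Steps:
h = -169950/131773 (h = 169950*(-1/131773) = -169950/131773 ≈ -1.2897)
a(y) = 9*y (a(y) = 8*y + y = 9*y)
n = 16280 (n = -440*(-37) = 16280)
-444462/(h - (-1)*184432) + a(445)/n = -444462/(-169950/131773 - (-1)*184432) + (9*445)/16280 = -444462/(-169950/131773 - 1*(-184432)) + 4005*(1/16280) = -444462/(-169950/131773 + 184432) + 801/3256 = -444462/24302987986/131773 + 801/3256 = -444462*131773/24302987986 + 801/3256 = -29284045563/12151493993 + 801/3256 = -85615505664735/39565264441208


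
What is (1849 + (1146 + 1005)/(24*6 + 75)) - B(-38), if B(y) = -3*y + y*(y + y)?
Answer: -83452/73 ≈ -1143.2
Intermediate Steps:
B(y) = -3*y + 2*y² (B(y) = -3*y + y*(2*y) = -3*y + 2*y²)
(1849 + (1146 + 1005)/(24*6 + 75)) - B(-38) = (1849 + (1146 + 1005)/(24*6 + 75)) - (-38)*(-3 + 2*(-38)) = (1849 + 2151/(144 + 75)) - (-38)*(-3 - 76) = (1849 + 2151/219) - (-38)*(-79) = (1849 + 2151*(1/219)) - 1*3002 = (1849 + 717/73) - 3002 = 135694/73 - 3002 = -83452/73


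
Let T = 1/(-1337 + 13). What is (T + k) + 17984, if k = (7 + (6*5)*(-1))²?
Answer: 24511211/1324 ≈ 18513.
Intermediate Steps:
k = 529 (k = (7 + 30*(-1))² = (7 - 30)² = (-23)² = 529)
T = -1/1324 (T = 1/(-1324) = -1/1324 ≈ -0.00075529)
(T + k) + 17984 = (-1/1324 + 529) + 17984 = 700395/1324 + 17984 = 24511211/1324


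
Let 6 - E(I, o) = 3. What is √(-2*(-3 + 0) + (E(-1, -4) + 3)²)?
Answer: √42 ≈ 6.4807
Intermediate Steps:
E(I, o) = 3 (E(I, o) = 6 - 1*3 = 6 - 3 = 3)
√(-2*(-3 + 0) + (E(-1, -4) + 3)²) = √(-2*(-3 + 0) + (3 + 3)²) = √(-2*(-3) + 6²) = √(6 + 36) = √42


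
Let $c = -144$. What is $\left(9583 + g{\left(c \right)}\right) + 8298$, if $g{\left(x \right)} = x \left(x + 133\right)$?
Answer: $19465$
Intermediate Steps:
$g{\left(x \right)} = x \left(133 + x\right)$
$\left(9583 + g{\left(c \right)}\right) + 8298 = \left(9583 - 144 \left(133 - 144\right)\right) + 8298 = \left(9583 - -1584\right) + 8298 = \left(9583 + 1584\right) + 8298 = 11167 + 8298 = 19465$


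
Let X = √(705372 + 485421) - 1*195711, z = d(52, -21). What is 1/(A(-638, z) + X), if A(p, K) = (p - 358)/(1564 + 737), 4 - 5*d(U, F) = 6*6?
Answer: -115134883123/22532512417204384 - 588289*√1190793/22532512417204384 ≈ -5.1382e-6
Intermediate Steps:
d(U, F) = -32/5 (d(U, F) = ⅘ - 6*6/5 = ⅘ - ⅕*36 = ⅘ - 36/5 = -32/5)
z = -32/5 ≈ -6.4000
X = -195711 + √1190793 (X = √1190793 - 195711 = -195711 + √1190793 ≈ -1.9462e+5)
A(p, K) = -358/2301 + p/2301 (A(p, K) = (-358 + p)/2301 = (-358 + p)*(1/2301) = -358/2301 + p/2301)
1/(A(-638, z) + X) = 1/((-358/2301 + (1/2301)*(-638)) + (-195711 + √1190793)) = 1/((-358/2301 - 638/2301) + (-195711 + √1190793)) = 1/(-332/767 + (-195711 + √1190793)) = 1/(-150110669/767 + √1190793)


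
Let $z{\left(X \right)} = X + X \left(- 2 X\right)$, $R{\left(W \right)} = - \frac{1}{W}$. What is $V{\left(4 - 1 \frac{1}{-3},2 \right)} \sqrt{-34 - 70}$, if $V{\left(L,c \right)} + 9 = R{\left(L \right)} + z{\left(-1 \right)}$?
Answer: $- \frac{318 i \sqrt{26}}{13} \approx - 124.73 i$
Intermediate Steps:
$z{\left(X \right)} = X - 2 X^{2}$
$V{\left(L,c \right)} = -12 - \frac{1}{L}$ ($V{\left(L,c \right)} = -9 - \left(1 + 2 + \frac{1}{L}\right) = -9 - \left(3 + \frac{1}{L}\right) = -12 - \frac{1}{L}$)
$V{\left(4 - 1 \frac{1}{-3},2 \right)} \sqrt{-34 - 70} = \left(-12 - \frac{1}{4 - 1 \frac{1}{-3}}\right) \sqrt{-34 - 70} = \left(-12 - \frac{1}{4 - 1 \left(- \frac{1}{3}\right)}\right) \sqrt{-104} = \left(-12 - \frac{1}{4 - - \frac{1}{3}}\right) 2 i \sqrt{26} = \left(-12 - \frac{1}{4 + \frac{1}{3}}\right) 2 i \sqrt{26} = \left(-12 - \frac{1}{\frac{13}{3}}\right) 2 i \sqrt{26} = \left(-12 - \frac{3}{13}\right) 2 i \sqrt{26} = - \frac{159 \cdot 2 i \sqrt{26}}{13} = - \frac{318 i \sqrt{26}}{13}$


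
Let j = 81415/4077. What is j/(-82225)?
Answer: -16283/67046265 ≈ -0.00024286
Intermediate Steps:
j = 81415/4077 (j = 81415*(1/4077) = 81415/4077 ≈ 19.969)
j/(-82225) = (81415/4077)/(-82225) = (81415/4077)*(-1/82225) = -16283/67046265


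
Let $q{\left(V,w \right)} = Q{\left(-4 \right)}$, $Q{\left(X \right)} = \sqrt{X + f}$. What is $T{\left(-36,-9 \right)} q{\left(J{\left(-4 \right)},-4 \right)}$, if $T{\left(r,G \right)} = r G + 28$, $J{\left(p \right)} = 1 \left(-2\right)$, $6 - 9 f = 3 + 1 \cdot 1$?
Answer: $\frac{352 i \sqrt{34}}{3} \approx 684.17 i$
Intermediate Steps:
$f = \frac{2}{9}$ ($f = \frac{2}{3} - \frac{3 + 1 \cdot 1}{9} = \frac{2}{3} - \frac{3 + 1}{9} = \frac{2}{3} - \frac{4}{9} = \frac{2}{9} \approx 0.22222$)
$Q{\left(X \right)} = \sqrt{\frac{2}{9} + X}$ ($Q{\left(X \right)} = \sqrt{X + \frac{2}{9}} = \sqrt{\frac{2}{9} + X}$)
$J{\left(p \right)} = -2$
$q{\left(V,w \right)} = \frac{i \sqrt{34}}{3}$ ($q{\left(V,w \right)} = \frac{\sqrt{2 + 9 \left(-4\right)}}{3} = \frac{\sqrt{2 - 36}}{3} = \frac{\sqrt{-34}}{3} = \frac{i \sqrt{34}}{3}$)
$T{\left(r,G \right)} = 28 + G r$ ($T{\left(r,G \right)} = G r + 28 = 28 + G r$)
$T{\left(-36,-9 \right)} q{\left(J{\left(-4 \right)},-4 \right)} = \left(28 - -324\right) \frac{i \sqrt{34}}{3} = \left(28 + 324\right) \frac{i \sqrt{34}}{3} = 352 \frac{i \sqrt{34}}{3} = \frac{352 i \sqrt{34}}{3}$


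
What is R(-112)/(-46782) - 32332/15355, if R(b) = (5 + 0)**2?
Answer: -1512939499/718337610 ≈ -2.1062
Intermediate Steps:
R(b) = 25 (R(b) = 5**2 = 25)
R(-112)/(-46782) - 32332/15355 = 25/(-46782) - 32332/15355 = 25*(-1/46782) - 32332*1/15355 = -25/46782 - 32332/15355 = -1512939499/718337610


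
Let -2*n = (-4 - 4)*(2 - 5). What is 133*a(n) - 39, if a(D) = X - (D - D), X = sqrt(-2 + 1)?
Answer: -39 + 133*I ≈ -39.0 + 133.0*I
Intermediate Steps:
n = -12 (n = -(-4 - 4)*(2 - 5)/2 = -(-4)*(-3) = -1/2*24 = -12)
X = I (X = sqrt(-1) = I ≈ 1.0*I)
a(D) = I (a(D) = I - (D - D) = I - 1*0 = I + 0 = I)
133*a(n) - 39 = 133*I - 39 = -39 + 133*I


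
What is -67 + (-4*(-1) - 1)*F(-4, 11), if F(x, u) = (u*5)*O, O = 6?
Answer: 923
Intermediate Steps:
F(x, u) = 30*u (F(x, u) = (u*5)*6 = (5*u)*6 = 30*u)
-67 + (-4*(-1) - 1)*F(-4, 11) = -67 + (-4*(-1) - 1)*(30*11) = -67 + (4 - 1)*330 = -67 + 3*330 = -67 + 990 = 923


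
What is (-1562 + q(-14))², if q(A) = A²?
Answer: 1865956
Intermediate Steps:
(-1562 + q(-14))² = (-1562 + (-14)²)² = (-1562 + 196)² = (-1366)² = 1865956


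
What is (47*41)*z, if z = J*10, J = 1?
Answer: 19270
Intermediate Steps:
z = 10 (z = 1*10 = 10)
(47*41)*z = (47*41)*10 = 1927*10 = 19270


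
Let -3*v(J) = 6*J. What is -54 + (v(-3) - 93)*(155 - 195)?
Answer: 3426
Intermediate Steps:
v(J) = -2*J
-54 + (v(-3) - 93)*(155 - 195) = -54 + (-2*(-3) - 93)*(155 - 195) = -54 + (6 - 93)*(-40) = -54 - 87*(-40) = -54 + 3480 = 3426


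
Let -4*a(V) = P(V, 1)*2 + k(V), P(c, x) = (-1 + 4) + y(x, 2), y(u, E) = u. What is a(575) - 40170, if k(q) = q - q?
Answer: -40172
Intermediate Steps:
k(q) = 0
P(c, x) = 3 + x (P(c, x) = (-1 + 4) + x = 3 + x)
a(V) = -2 (a(V) = -((3 + 1)*2 + 0)/4 = -(4*2 + 0)/4 = -(8 + 0)/4 = -1/4*8 = -2)
a(575) - 40170 = -2 - 40170 = -40172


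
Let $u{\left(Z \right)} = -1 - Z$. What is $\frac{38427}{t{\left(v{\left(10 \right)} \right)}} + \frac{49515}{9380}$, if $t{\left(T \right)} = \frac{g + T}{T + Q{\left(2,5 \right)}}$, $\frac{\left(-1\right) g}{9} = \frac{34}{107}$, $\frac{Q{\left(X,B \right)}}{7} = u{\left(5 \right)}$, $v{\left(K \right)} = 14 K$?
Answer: $\frac{378035557947}{13764212} \approx 27465.0$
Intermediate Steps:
$Q{\left(X,B \right)} = -42$ ($Q{\left(X,B \right)} = 7 \left(-1 - 5\right) = 7 \left(-6\right) = -42$)
$g = - \frac{306}{107}$ ($g = - 9 \cdot \frac{34}{107} = - 9 \cdot 34 \cdot \frac{1}{107} = \left(-9\right) \frac{34}{107} = - \frac{306}{107} \approx -2.8598$)
$t{\left(T \right)} = \frac{- \frac{306}{107} + T}{-42 + T}$ ($t{\left(T \right)} = \frac{- \frac{306}{107} + T}{T - 42} = \frac{- \frac{306}{107} + T}{-42 + T}$)
$\frac{38427}{t{\left(v{\left(10 \right)} \right)}} + \frac{49515}{9380} = \frac{38427}{\frac{1}{-42 + 14 \cdot 10} \left(- \frac{306}{107} + 14 \cdot 10\right)} + \frac{49515}{9380} = \frac{38427}{\frac{1}{-42 + 140} \left(- \frac{306}{107} + 140\right)} + 49515 \cdot \frac{1}{9380} = \frac{38427}{\frac{1}{98} \cdot \frac{14674}{107}} + \frac{9903}{1876} = \frac{38427}{\frac{7337}{5243}} + \frac{9903}{1876} = 38427 \cdot \frac{5243}{7337} + \frac{9903}{1876} = \frac{201472761}{7337} + \frac{9903}{1876} = \frac{378035557947}{13764212}$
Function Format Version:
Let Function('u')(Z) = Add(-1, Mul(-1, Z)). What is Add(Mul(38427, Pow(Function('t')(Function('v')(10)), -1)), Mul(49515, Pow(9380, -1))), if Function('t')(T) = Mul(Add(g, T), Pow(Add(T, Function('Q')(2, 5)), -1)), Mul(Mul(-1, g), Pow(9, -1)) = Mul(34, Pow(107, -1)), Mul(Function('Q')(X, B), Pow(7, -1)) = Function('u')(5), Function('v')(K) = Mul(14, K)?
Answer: Rational(378035557947, 13764212) ≈ 27465.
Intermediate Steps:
Function('Q')(X, B) = -42 (Function('Q')(X, B) = Mul(7, Add(-1, Mul(-1, 5))) = Mul(7, Add(-1, -5)) = Mul(7, -6) = -42)
g = Rational(-306, 107) (g = Mul(-9, Mul(34, Pow(107, -1))) = Mul(-9, Mul(34, Rational(1, 107))) = Mul(-9, Rational(34, 107)) = Rational(-306, 107) ≈ -2.8598)
Function('t')(T) = Mul(Pow(Add(-42, T), -1), Add(Rational(-306, 107), T)) (Function('t')(T) = Mul(Add(Rational(-306, 107), T), Pow(Add(T, -42), -1)) = Mul(Add(Rational(-306, 107), T), Pow(Add(-42, T), -1)) = Mul(Pow(Add(-42, T), -1), Add(Rational(-306, 107), T)))
Add(Mul(38427, Pow(Function('t')(Function('v')(10)), -1)), Mul(49515, Pow(9380, -1))) = Add(Mul(38427, Pow(Mul(Pow(Add(-42, Mul(14, 10)), -1), Add(Rational(-306, 107), Mul(14, 10))), -1)), Mul(49515, Pow(9380, -1))) = Add(Mul(38427, Pow(Mul(Pow(Add(-42, 140), -1), Add(Rational(-306, 107), 140)), -1)), Mul(49515, Rational(1, 9380))) = Add(Mul(38427, Pow(Mul(Pow(98, -1), Rational(14674, 107)), -1)), Rational(9903, 1876)) = Add(Mul(38427, Pow(Mul(Rational(1, 98), Rational(14674, 107)), -1)), Rational(9903, 1876)) = Add(Mul(38427, Pow(Rational(7337, 5243), -1)), Rational(9903, 1876)) = Add(Mul(38427, Rational(5243, 7337)), Rational(9903, 1876)) = Add(Rational(201472761, 7337), Rational(9903, 1876)) = Rational(378035557947, 13764212)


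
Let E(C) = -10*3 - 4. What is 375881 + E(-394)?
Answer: 375847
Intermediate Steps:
E(C) = -34 (E(C) = -30 - 4 = -34)
375881 + E(-394) = 375881 - 34 = 375847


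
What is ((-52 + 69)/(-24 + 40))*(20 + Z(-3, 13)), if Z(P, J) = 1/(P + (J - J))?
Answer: 1003/48 ≈ 20.896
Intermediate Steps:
Z(P, J) = 1/P (Z(P, J) = 1/(P + 0) = 1/P)
((-52 + 69)/(-24 + 40))*(20 + Z(-3, 13)) = ((-52 + 69)/(-24 + 40))*(20 + 1/(-3)) = (17/16)*(20 - ⅓) = (17*(1/16))*(59/3) = (17/16)*(59/3) = 1003/48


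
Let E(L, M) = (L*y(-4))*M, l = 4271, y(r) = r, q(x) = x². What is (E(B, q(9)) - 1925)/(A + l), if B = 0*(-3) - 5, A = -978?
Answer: -305/3293 ≈ -0.092621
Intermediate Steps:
B = -5 (B = 0 - 5 = -5)
E(L, M) = -4*L*M (E(L, M) = (L*(-4))*M = (-4*L)*M = -4*L*M)
(E(B, q(9)) - 1925)/(A + l) = (-4*(-5)*9² - 1925)/(-978 + 4271) = (-4*(-5)*81 - 1925)/3293 = (1620 - 1925)*(1/3293) = -305*1/3293 = -305/3293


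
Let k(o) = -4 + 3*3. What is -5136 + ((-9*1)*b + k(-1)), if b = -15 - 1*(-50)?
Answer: -5446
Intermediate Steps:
k(o) = 5 (k(o) = -4 + 9 = 5)
b = 35 (b = -15 + 50 = 35)
-5136 + ((-9*1)*b + k(-1)) = -5136 + (-9*1*35 + 5) = -5136 + (-9*35 + 5) = -5136 + (-315 + 5) = -5136 - 310 = -5446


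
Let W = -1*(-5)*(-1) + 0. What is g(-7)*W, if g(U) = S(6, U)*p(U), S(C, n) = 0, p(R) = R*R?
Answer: 0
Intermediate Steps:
p(R) = R**2
g(U) = 0 (g(U) = 0*U**2 = 0)
W = -5 (W = 5*(-1) + 0 = -5 + 0 = -5)
g(-7)*W = 0*(-5) = 0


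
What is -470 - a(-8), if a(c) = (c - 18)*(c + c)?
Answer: -886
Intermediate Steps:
a(c) = 2*c*(-18 + c) (a(c) = (-18 + c)*(2*c) = 2*c*(-18 + c))
-470 - a(-8) = -470 - 2*(-8)*(-18 - 8) = -470 - 2*(-8)*(-26) = -470 - 1*416 = -470 - 416 = -886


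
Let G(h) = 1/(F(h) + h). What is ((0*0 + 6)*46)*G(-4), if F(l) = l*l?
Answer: 23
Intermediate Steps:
F(l) = l²
G(h) = 1/(h + h²) (G(h) = 1/(h² + h) = 1/(h + h²))
((0*0 + 6)*46)*G(-4) = ((0*0 + 6)*46)*(1/((-4)*(1 - 4))) = ((0 + 6)*46)*(-¼/(-3)) = (6*46)*(-¼*(-⅓)) = 276*(1/12) = 23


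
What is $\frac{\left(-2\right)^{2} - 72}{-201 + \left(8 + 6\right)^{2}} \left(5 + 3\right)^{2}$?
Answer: $\frac{4352}{5} \approx 870.4$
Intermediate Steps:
$\frac{\left(-2\right)^{2} - 72}{-201 + \left(8 + 6\right)^{2}} \left(5 + 3\right)^{2} = \frac{4 - 72}{-201 + 14^{2}} \cdot 8^{2} = - \frac{68}{-201 + 196} \cdot 64 = - \frac{68}{-5} \cdot 64 = \left(-68\right) \left(- \frac{1}{5}\right) 64 = \frac{68}{5} \cdot 64 = \frac{4352}{5}$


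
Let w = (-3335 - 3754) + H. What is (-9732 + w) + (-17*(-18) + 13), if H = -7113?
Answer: -23615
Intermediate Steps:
w = -14202 (w = (-3335 - 3754) - 7113 = -7089 - 7113 = -14202)
(-9732 + w) + (-17*(-18) + 13) = (-9732 - 14202) + (-17*(-18) + 13) = -23934 + (306 + 13) = -23934 + 319 = -23615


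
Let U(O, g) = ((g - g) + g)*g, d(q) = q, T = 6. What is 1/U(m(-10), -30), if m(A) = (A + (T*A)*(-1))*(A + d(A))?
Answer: 1/900 ≈ 0.0011111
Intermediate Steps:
m(A) = -10*A² (m(A) = (A + (6*A)*(-1))*(A + A) = (A - 6*A)*(2*A) = (-5*A)*(2*A) = -10*A²)
U(O, g) = g² (U(O, g) = (0 + g)*g = g*g = g²)
1/U(m(-10), -30) = 1/((-30)²) = 1/900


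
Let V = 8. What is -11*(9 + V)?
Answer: -187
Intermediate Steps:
-11*(9 + V) = -11*(9 + 8) = -11*17 = -187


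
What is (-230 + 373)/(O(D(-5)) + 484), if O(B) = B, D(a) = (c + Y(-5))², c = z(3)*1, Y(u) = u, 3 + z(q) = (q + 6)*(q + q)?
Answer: 11/200 ≈ 0.055000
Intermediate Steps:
z(q) = -3 + 2*q*(6 + q) (z(q) = -3 + (q + 6)*(q + q) = -3 + (6 + q)*(2*q) = -3 + 2*q*(6 + q))
c = 51 (c = (-3 + 2*3² + 12*3)*1 = (-3 + 2*9 + 36)*1 = (-3 + 18 + 36)*1 = 51*1 = 51)
D(a) = 2116 (D(a) = (51 - 5)² = 46² = 2116)
(-230 + 373)/(O(D(-5)) + 484) = (-230 + 373)/(2116 + 484) = 143/2600 = 143*(1/2600) = 11/200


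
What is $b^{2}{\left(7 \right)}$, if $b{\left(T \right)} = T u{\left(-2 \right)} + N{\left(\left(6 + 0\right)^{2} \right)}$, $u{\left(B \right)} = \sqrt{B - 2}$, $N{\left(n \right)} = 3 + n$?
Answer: $1325 + 1092 i \approx 1325.0 + 1092.0 i$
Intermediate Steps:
$u{\left(B \right)} = \sqrt{-2 + B}$
$b{\left(T \right)} = 39 + 2 i T$ ($b{\left(T \right)} = T \sqrt{-2 - 2} + \left(3 + \left(6 + 0\right)^{2}\right) = T \sqrt{-4} + \left(3 + 6^{2}\right) = T 2 i + \left(3 + 36\right) = 2 i T + 39 = 39 + 2 i T$)
$b^{2}{\left(7 \right)} = \left(39 + 2 i 7\right)^{2} = \left(39 + 14 i\right)^{2}$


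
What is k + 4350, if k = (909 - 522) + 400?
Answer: 5137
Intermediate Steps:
k = 787 (k = 387 + 400 = 787)
k + 4350 = 787 + 4350 = 5137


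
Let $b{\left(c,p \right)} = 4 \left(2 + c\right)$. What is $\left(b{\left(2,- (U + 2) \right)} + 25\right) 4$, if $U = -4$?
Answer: $164$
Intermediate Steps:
$b{\left(c,p \right)} = 8 + 4 c$
$\left(b{\left(2,- (U + 2) \right)} + 25\right) 4 = \left(\left(8 + 4 \cdot 2\right) + 25\right) 4 = \left(\left(8 + 8\right) + 25\right) 4 = \left(16 + 25\right) 4 = 41 \cdot 4 = 164$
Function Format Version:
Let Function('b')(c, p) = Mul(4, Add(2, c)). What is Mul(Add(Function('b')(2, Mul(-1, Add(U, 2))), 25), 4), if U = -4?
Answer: 164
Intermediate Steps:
Function('b')(c, p) = Add(8, Mul(4, c))
Mul(Add(Function('b')(2, Mul(-1, Add(U, 2))), 25), 4) = Mul(Add(Add(8, Mul(4, 2)), 25), 4) = Mul(Add(Add(8, 8), 25), 4) = Mul(Add(16, 25), 4) = Mul(41, 4) = 164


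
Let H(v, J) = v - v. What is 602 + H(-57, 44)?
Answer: 602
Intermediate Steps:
H(v, J) = 0
602 + H(-57, 44) = 602 + 0 = 602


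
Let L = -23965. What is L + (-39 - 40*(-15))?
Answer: -23404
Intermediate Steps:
L + (-39 - 40*(-15)) = -23965 + (-39 - 40*(-15)) = -23965 + (-39 + 600) = -23965 + 561 = -23404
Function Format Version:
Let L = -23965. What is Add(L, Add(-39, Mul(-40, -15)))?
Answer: -23404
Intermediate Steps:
Add(L, Add(-39, Mul(-40, -15))) = Add(-23965, Add(-39, Mul(-40, -15))) = Add(-23965, Add(-39, 600)) = Add(-23965, 561) = -23404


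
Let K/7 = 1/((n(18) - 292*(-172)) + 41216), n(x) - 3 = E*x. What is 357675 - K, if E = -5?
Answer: 32674684268/91353 ≈ 3.5768e+5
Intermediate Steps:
n(x) = 3 - 5*x
K = 7/91353 (K = 7/(((3 - 5*18) - 292*(-172)) + 41216) = 7/(((3 - 90) + 50224) + 41216) = 7/((-87 + 50224) + 41216) = 7/(50137 + 41216) = 7/91353 ≈ 7.6626e-5)
357675 - K = 357675 - 1*7/91353 = 357675 - 7/91353 = 32674684268/91353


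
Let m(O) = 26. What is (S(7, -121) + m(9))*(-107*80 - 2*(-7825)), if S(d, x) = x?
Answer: -673550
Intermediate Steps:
(S(7, -121) + m(9))*(-107*80 - 2*(-7825)) = (-121 + 26)*(-107*80 - 2*(-7825)) = -95*(-8560 + 15650) = -95*7090 = -673550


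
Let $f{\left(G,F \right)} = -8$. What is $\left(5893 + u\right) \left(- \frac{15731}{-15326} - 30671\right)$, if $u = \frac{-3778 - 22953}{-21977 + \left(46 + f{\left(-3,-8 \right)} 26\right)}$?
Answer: $- \frac{30668719413280935}{169651157} \approx -1.8078 \cdot 10^{8}$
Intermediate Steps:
$u = \frac{26731}{22139}$ ($u = \frac{-3778 - 22953}{-21977 + \left(46 - 208\right)} = - \frac{26731}{-21977 + \left(46 - 208\right)} = - \frac{26731}{-21977 - 162} = - \frac{26731}{-22139} = \left(-26731\right) \left(- \frac{1}{22139}\right) = \frac{26731}{22139} \approx 1.2074$)
$\left(5893 + u\right) \left(- \frac{15731}{-15326} - 30671\right) = \left(5893 + \frac{26731}{22139}\right) \left(- \frac{15731}{-15326} - 30671\right) = \frac{130491858 \left(\left(-15731\right) \left(- \frac{1}{15326}\right) - 30671\right)}{22139} = \frac{130491858 \left(\frac{15731}{15326} - 30671\right)}{22139} = \frac{130491858}{22139} \left(- \frac{470048015}{15326}\right) = - \frac{30668719413280935}{169651157}$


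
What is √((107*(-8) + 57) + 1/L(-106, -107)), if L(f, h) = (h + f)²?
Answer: I*√36249830/213 ≈ 28.267*I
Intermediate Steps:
L(f, h) = (f + h)²
√((107*(-8) + 57) + 1/L(-106, -107)) = √((107*(-8) + 57) + 1/((-106 - 107)²)) = √((-856 + 57) + 1/((-213)²)) = √(-799 + 1/45369) = √(-36249830/45369) = I*√36249830/213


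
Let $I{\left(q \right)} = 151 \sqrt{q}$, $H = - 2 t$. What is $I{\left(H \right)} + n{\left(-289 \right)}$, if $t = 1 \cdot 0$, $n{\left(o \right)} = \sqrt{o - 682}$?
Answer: $i \sqrt{971} \approx 31.161 i$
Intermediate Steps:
$n{\left(o \right)} = \sqrt{-682 + o}$
$t = 0$
$H = 0$ ($H = \left(-2\right) 0 = 0$)
$I{\left(H \right)} + n{\left(-289 \right)} = 151 \sqrt{0} + \sqrt{-682 - 289} = 151 \cdot 0 + \sqrt{-971} = 0 + i \sqrt{971} = i \sqrt{971}$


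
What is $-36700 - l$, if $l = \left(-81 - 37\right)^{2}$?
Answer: $-50624$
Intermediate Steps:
$l = 13924$ ($l = \left(-118\right)^{2} = 13924$)
$-36700 - l = -36700 - 13924 = -50624$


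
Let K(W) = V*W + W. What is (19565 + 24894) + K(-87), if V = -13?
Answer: 45503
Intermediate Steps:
K(W) = -12*W (K(W) = -13*W + W = -12*W)
(19565 + 24894) + K(-87) = (19565 + 24894) - 12*(-87) = 44459 + 1044 = 45503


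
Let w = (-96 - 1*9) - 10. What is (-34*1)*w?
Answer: 3910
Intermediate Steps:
w = -115 (w = (-96 - 9) - 10 = -105 - 10 = -115)
(-34*1)*w = -34*1*(-115) = -34*(-115) = 3910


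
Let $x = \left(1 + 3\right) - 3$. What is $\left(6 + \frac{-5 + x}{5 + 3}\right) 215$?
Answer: $\frac{2365}{2} \approx 1182.5$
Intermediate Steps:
$x = 1$ ($x = 4 - 3 = 1$)
$\left(6 + \frac{-5 + x}{5 + 3}\right) 215 = \left(6 + \frac{-5 + 1}{5 + 3}\right) 215 = \left(6 - \frac{4}{8}\right) 215 = \left(6 - \frac{1}{2}\right) 215 = \frac{11}{2} \cdot 215 = \frac{2365}{2}$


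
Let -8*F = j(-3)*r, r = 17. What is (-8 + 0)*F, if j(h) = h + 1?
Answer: -34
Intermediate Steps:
j(h) = 1 + h
F = 17/4 (F = -(1 - 3)*17/8 = -(-1)*17/4 = -⅛*(-34) = 17/4 ≈ 4.2500)
(-8 + 0)*F = (-8 + 0)*(17/4) = -8*17/4 = -34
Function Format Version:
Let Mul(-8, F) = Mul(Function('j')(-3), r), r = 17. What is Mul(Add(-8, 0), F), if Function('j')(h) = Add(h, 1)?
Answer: -34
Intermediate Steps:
Function('j')(h) = Add(1, h)
F = Rational(17, 4) (F = Mul(Rational(-1, 8), Mul(Add(1, -3), 17)) = Mul(Rational(-1, 8), Mul(-2, 17)) = Mul(Rational(-1, 8), -34) = Rational(17, 4) ≈ 4.2500)
Mul(Add(-8, 0), F) = Mul(Add(-8, 0), Rational(17, 4)) = Mul(-8, Rational(17, 4)) = -34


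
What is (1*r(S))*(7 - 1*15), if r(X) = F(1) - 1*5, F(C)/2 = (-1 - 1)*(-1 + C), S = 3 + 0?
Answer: 40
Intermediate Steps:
S = 3
F(C) = 4 - 4*C (F(C) = 2*((-1 - 1)*(-1 + C)) = 2*(-2*(-1 + C)) = 2*(2 - 2*C) = 4 - 4*C)
r(X) = -5 (r(X) = (4 - 4*1) - 1*5 = (4 - 4) - 5 = 0 - 5 = -5)
(1*r(S))*(7 - 1*15) = (1*(-5))*(7 - 1*15) = -5*(7 - 15) = -5*(-8) = 40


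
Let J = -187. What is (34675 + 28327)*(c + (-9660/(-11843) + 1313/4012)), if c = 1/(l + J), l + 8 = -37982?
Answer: 3841610342551251/53351364898 ≈ 72006.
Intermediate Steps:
l = -37990 (l = -8 - 37982 = -37990)
c = -1/38177 (c = 1/(-37990 - 187) = 1/(-38177) = -1/38177 ≈ -2.6194e-5)
(34675 + 28327)*(c + (-9660/(-11843) + 1313/4012)) = (34675 + 28327)*(-1/38177 + (-9660/(-11843) + 1313/4012)) = 63002*(-1/38177 + (-9660*(-1/11843) + 1313*(1/4012))) = 63002*(-1/38177 + (9660/11843 + 1313/4012)) = 63002*(-1/38177 + 54305779/47514116) = 63002*(2073184210767/1813946406532) = 3841610342551251/53351364898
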